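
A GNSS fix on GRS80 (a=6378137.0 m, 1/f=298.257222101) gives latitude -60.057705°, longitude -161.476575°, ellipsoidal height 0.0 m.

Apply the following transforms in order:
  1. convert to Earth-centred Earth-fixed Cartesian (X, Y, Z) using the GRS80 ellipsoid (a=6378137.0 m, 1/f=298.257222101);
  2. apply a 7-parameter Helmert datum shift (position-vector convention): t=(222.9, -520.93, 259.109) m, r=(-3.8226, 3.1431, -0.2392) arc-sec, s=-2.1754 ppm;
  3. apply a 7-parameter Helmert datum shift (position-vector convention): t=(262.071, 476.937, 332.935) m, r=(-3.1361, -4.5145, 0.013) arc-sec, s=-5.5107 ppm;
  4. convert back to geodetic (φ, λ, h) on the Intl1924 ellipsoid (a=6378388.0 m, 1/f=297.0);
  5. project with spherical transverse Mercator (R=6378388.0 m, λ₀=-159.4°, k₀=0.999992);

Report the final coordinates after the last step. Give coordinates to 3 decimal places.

start: φ=-60.057705°, λ=-161.476575°, h=0.000 m
→ ECEF (a=6378137.000, f=1/298.257222101): X=-3026194.0685, Y=-1013926.3129, Z=-5503688.8667
→ Helmert 7p (PV): X=-3026049.6271, Y=-1014543.5246, Z=-5503352.8808
→ Helmert 7p (PV): X=-3025650.3658, Y=-1014144.8613, Z=-5503040.4238
→ geod (Bowring, a=6378388.000): φ=-60.05898016°, λ=-161.46975291°, h=-966.9961 m
→ tm (R=6378388.0, λ₀=-159.4°): E=-114987.5085, N=-6687744.7196

E=-114987.508 m, N=-6687744.720 m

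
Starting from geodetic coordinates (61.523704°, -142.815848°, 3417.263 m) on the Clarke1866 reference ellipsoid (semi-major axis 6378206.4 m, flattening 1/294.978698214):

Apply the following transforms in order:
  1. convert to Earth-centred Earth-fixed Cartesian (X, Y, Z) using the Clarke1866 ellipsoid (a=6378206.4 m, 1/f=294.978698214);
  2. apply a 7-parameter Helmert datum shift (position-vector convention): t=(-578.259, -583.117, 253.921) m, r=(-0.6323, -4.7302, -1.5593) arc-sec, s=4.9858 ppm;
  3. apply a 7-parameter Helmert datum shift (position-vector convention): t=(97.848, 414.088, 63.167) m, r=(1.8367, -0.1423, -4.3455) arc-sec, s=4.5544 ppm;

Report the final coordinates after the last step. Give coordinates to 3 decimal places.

start: φ=61.523704°, λ=-142.815848°, h=3417.263 m
→ ECEF (a=6378206.400, f=1/294.978698214): X=-2430492.5288, Y=-1843784.8628, Z=5586209.6390
→ Helmert 7p (PV): X=-2431224.9515, Y=-1844341.6742, Z=5586441.3259
→ Helmert 7p (PV): X=-2431180.8863, Y=-1843934.5109, Z=5586511.8354

X=-2431180.886 m, Y=-1843934.511 m, Z=5586511.835 m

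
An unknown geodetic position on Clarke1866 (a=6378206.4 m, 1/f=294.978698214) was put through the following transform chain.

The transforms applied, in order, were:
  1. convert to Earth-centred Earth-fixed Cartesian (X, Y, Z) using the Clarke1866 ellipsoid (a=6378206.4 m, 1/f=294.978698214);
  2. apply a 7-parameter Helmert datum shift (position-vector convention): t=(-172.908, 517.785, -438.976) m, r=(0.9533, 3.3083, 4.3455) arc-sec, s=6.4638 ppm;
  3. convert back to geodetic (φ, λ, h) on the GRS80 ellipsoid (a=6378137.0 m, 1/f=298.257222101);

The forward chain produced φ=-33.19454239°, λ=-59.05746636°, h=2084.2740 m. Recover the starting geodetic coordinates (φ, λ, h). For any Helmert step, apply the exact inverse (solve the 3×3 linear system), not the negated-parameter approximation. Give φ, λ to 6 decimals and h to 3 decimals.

φ=-33.189863°, λ=-59.059514°, h=2250.283 m

start: φ=-33.194542°, λ=-59.057466°, h=2084.274 m
→ ECEF (a=6378137.000, f=1/298.257222101): X=2747992.5154, Y=-4583835.2331, Z=-3473174.8803
→ Helmert⁻¹: X=2748106.7759, Y=-4584397.3316, Z=-3472648.1924
→ geod (Bowring, a=6378206.400): φ=-33.18986300°, λ=-59.05951400°, h=2250.2830 m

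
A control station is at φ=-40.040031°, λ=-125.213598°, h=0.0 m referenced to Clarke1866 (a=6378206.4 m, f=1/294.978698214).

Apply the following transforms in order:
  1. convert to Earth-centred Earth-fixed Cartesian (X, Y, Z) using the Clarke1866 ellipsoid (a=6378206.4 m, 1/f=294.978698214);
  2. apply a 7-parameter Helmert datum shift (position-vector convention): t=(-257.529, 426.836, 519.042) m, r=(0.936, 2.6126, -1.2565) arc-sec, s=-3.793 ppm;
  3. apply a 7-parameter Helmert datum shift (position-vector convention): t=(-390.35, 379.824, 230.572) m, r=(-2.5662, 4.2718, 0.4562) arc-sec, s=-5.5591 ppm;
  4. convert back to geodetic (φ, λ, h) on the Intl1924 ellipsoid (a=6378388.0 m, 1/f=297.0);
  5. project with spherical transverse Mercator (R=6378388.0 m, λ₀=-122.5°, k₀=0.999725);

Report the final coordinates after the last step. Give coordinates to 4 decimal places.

E=-232354.5598 m, N=-4459043.3154 m

start: φ=-40.040031°, λ=-125.213598°, h=0.000 m
→ ECEF (a=6378206.400, f=1/294.978698214): X=-2819689.5338, Y=-3995151.4081, Z=-4081191.6310
→ Helmert 7p (PV): X=-2820012.3980, Y=-3994673.7222, Z=-4080639.5237
→ Helmert 7p (PV): X=-2820462.7469, Y=-3994328.6965, Z=-4080278.1655
→ geod (Bowring, a=6378388.000): φ=-40.03374294°, λ=-125.22655897°, h=-1002.9082 m
→ tm (R=6378388.0, λ₀=-122.5°): E=-232354.5598, N=-4459043.3154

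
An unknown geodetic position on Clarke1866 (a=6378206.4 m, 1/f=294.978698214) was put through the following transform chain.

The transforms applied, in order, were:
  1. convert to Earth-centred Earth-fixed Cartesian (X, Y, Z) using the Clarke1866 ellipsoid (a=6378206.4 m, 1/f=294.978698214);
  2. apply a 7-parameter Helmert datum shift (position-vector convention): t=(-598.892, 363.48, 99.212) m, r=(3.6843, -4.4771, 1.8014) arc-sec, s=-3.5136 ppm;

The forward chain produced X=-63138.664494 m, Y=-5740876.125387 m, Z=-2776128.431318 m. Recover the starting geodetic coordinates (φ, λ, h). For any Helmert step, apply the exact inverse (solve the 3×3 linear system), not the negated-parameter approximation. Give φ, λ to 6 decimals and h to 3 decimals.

φ=-25.956870°, λ=-90.625199°, h=3483.132 m

start: X=-63138.6645, Y=-5740876.1254, Z=-2776128.4313 m
→ Helmert⁻¹: X=-62650.3912, Y=-5741308.8180, Z=-2776133.4868
→ geod (Bowring, a=6378206.400): φ=-25.95687000°, λ=-90.62519900°, h=3483.1320 m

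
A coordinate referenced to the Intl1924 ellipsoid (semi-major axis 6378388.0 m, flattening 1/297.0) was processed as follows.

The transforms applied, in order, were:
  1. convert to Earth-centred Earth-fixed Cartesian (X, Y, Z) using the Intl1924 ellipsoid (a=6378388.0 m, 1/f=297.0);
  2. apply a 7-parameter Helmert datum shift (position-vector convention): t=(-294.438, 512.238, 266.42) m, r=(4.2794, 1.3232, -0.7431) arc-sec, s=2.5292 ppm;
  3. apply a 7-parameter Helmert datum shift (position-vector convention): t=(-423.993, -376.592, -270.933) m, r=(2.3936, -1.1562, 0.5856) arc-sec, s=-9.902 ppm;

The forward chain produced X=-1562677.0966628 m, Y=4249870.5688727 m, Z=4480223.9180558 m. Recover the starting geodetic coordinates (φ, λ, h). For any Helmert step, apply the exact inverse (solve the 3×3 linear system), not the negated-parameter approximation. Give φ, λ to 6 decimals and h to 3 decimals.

start: X=-1562677.0967, Y=4249870.5689, Z=4480223.9181 m
→ Helmert⁻¹: X=-1562231.3912, Y=4250345.6765, Z=4480498.6512
→ Helmert⁻¹: X=-1561977.0539, Y=4249910.0122, Z=4480122.7063
→ geod (Bowring, a=6378388.000): φ=44.88954900°, λ=110.17998500°, h=1957.7810 m

φ=44.889549°, λ=110.179985°, h=1957.781 m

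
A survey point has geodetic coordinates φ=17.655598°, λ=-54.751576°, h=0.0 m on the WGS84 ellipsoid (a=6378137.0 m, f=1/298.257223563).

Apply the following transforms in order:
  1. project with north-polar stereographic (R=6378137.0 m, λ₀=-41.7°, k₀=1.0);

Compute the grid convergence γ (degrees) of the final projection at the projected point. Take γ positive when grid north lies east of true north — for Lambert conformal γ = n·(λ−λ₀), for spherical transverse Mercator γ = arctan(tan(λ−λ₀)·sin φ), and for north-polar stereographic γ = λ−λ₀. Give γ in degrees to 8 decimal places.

start: φ=17.655598°, λ=-54.751576°, h=0.000 m
→ into stereo (λ₀=-41.7°): φ=17.65559800°, λ−λ₀=-13.05157600°
convergence γ = -13.05157600°

-13.05157600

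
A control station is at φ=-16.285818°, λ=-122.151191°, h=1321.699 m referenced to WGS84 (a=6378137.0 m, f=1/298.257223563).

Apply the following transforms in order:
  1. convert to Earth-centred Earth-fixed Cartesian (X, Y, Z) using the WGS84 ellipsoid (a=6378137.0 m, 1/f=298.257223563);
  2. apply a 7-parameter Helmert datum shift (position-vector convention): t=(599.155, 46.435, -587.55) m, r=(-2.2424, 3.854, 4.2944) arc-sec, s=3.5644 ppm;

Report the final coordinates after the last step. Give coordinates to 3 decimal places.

start: φ=-16.285818°, λ=-122.151191°, h=1321.699 m
→ ECEF (a=6378137.000, f=1/298.257223563): X=-3259500.4719, Y=-5185790.7333, Z=-1777480.2022
→ Helmert 7p (PV): X=-3258838.1792, Y=-5185849.9689, Z=-1777956.8075

X=-3258838.179 m, Y=-5185849.969 m, Z=-1777956.807 m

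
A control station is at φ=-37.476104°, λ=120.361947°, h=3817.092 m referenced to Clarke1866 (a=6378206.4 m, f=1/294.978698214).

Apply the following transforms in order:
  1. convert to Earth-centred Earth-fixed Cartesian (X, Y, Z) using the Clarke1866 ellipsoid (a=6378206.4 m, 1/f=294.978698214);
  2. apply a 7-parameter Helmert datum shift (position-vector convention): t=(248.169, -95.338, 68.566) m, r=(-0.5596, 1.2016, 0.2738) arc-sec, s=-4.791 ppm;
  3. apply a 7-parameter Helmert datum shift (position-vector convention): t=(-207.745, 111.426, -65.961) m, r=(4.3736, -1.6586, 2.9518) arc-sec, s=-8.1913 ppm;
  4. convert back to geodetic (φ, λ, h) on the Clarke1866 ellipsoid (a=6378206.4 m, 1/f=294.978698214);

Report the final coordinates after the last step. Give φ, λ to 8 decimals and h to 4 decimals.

φ=-37.47527223°, λ=120.36186585°, h=3727.2524 m

start: φ=-37.476104°, λ=120.361947°, h=3817.092 m
→ ECEF (a=6378206.400, f=1/294.978698214): X=-2563279.2840, Y=4375659.4866, Z=-3861588.6898
→ Helmert 7p (PV): X=-2563047.1383, Y=4375529.3058, Z=-3861498.5618
→ Helmert 7p (PV): X=-2563265.4546, Y=4375650.0895, Z=-3861460.7245
→ geod (Bowring, a=6378206.400): φ=-37.47527223°, λ=120.36186585°, h=3727.2524 m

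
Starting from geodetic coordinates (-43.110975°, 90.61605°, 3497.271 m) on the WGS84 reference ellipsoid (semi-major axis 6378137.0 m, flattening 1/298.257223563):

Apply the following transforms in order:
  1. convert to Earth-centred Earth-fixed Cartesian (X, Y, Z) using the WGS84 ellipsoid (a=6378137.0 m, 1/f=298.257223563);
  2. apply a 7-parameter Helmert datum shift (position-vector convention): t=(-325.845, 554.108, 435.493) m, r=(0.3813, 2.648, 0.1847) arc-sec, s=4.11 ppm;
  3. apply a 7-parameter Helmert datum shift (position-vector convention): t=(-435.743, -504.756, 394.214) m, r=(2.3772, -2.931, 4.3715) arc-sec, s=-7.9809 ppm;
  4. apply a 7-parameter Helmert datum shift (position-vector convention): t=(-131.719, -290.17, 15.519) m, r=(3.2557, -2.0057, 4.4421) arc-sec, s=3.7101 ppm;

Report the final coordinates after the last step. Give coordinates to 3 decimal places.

X=-51218.030 m, Y=4665702.581 m, Z=-4337918.882 m

start: φ=-43.110975°, λ=90.616050°, h=3497.271 m
→ ECEF (a=6378137.000, f=1/298.257223563): X=-50169.2992, Y=4665819.8756, Z=-4338900.2873
→ Helmert 7p (PV): X=-50555.2309, Y=4666401.1361, Z=-4338473.3579
→ Helmert 7p (PV): X=-51027.8189, Y=4665908.0670, Z=-4337991.4575
→ Helmert 7p (PV): X=-51218.0297, Y=4665702.5805, Z=-4337918.8818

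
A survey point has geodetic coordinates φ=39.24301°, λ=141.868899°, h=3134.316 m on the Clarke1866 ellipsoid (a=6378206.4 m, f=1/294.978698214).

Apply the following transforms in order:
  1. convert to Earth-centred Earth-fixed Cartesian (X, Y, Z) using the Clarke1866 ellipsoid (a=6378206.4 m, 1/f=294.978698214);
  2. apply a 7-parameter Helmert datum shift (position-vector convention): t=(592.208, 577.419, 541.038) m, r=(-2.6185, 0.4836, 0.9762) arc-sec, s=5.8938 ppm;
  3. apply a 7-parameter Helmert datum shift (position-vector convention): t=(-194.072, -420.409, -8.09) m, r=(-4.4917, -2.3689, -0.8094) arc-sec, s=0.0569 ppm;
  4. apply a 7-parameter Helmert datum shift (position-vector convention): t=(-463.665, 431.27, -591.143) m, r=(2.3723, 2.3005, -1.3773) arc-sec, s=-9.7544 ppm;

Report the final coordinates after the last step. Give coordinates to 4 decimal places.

X=-3892797.6905 m, Y=3056429.2807 m, Z=4014897.4718 m

start: φ=39.243010°, λ=141.868899°, h=3134.316 m
→ ECEF (a=6378206.400, f=1/294.978698214): X=-3892772.9828, Y=3055737.5533, Z=4015033.3055
→ Helmert 7p (PV): X=-3892208.7666, Y=3056365.5291, Z=4015568.3418
→ Helmert 7p (PV): X=-3892437.1844, Y=3056048.0119, Z=4015449.2227
→ Helmert 7p (PV): X=-3892797.6905, Y=3056429.2807, Z=4014897.4718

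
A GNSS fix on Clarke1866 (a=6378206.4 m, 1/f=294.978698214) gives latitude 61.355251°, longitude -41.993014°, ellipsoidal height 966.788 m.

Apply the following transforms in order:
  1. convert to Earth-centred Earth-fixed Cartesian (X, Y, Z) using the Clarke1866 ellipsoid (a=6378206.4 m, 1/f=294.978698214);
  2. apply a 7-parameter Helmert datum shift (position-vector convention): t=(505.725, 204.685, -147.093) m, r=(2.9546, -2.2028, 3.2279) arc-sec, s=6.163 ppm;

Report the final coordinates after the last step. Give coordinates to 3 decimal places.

X=2279248.884 m, Y=-2051150.724 m, Z=5574961.750 m

start: φ=61.355251°, λ=-41.993014°, h=966.788 m
→ ECEF (a=6378206.400, f=1/294.978698214): X=2278756.5524, Y=-2051298.5679, Z=5575079.5314
→ Helmert 7p (PV): X=2279248.8837, Y=-2051150.7235, Z=5574961.7501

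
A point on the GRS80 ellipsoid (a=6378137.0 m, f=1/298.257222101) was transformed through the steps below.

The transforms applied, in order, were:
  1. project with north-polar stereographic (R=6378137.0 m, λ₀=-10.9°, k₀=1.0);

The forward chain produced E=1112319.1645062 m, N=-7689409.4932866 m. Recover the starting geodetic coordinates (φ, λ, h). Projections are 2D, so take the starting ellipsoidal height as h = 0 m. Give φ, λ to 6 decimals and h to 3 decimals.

start: E=1112319.1645, N=-7689409.4933 m
→ stereo⁻¹: φ=27.31144400°, λ=-2.66891800°

φ=27.311444°, λ=-2.668918°, h=0.000 m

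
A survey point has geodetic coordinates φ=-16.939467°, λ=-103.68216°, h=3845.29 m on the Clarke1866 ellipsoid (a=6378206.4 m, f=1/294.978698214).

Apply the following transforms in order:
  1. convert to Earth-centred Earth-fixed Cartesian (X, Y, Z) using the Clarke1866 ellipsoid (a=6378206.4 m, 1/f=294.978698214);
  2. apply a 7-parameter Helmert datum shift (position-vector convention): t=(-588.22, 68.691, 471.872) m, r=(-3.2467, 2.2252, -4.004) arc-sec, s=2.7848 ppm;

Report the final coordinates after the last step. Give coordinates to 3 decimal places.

start: φ=-16.939467°, λ=-103.682160°, h=3845.290 m
→ ECEF (a=6378206.400, f=1/294.978698214): X=-1444501.3206, Y=-5933611.1949, Z=-1847434.1812
→ Helmert 7p (PV): X=-1445228.6768, Y=-5933560.0667, Z=-1846858.4725

X=-1445228.677 m, Y=-5933560.067 m, Z=-1846858.473 m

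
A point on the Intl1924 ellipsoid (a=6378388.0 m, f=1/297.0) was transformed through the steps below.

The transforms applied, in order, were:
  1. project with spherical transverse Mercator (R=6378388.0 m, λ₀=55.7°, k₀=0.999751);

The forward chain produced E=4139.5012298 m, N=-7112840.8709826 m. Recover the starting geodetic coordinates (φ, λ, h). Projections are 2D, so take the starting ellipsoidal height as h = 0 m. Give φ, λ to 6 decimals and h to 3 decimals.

start: E=4139.5012, N=-7112840.8710 m
→ tm⁻¹: φ=-63.90911100°, λ=55.78457000°

φ=-63.909111°, λ=55.784570°, h=0.000 m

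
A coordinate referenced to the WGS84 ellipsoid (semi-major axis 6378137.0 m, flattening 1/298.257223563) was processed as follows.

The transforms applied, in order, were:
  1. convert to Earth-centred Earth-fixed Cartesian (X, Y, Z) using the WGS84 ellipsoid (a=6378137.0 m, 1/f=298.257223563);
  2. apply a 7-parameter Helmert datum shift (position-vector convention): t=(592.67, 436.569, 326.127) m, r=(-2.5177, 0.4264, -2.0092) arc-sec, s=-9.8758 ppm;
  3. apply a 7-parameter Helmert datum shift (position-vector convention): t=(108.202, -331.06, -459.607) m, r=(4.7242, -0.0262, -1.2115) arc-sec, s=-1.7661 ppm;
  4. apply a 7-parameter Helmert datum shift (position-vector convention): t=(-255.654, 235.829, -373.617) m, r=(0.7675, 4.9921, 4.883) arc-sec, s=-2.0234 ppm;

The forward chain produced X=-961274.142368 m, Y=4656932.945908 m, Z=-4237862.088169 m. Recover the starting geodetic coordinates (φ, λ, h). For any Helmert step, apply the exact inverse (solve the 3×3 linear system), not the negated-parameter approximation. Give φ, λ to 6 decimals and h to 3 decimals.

φ=-41.898533°, λ=101.667531°, h=424.331 m

start: X=-961274.1424, Y=4656932.9459, Z=-4237862.0882 m
→ Helmert⁻¹: X=-960807.6339, Y=4656713.5173, Z=-4237537.6265
→ Helmert⁻¹: X=-960945.4239, Y=4656950.1112, Z=-4237192.0414
→ Helmert⁻¹: X=-961584.1893, Y=4656601.8864, Z=-4237505.1663
→ geod (Bowring, a=6378137.000): φ=-41.89853300°, λ=101.66753100°, h=424.3310 m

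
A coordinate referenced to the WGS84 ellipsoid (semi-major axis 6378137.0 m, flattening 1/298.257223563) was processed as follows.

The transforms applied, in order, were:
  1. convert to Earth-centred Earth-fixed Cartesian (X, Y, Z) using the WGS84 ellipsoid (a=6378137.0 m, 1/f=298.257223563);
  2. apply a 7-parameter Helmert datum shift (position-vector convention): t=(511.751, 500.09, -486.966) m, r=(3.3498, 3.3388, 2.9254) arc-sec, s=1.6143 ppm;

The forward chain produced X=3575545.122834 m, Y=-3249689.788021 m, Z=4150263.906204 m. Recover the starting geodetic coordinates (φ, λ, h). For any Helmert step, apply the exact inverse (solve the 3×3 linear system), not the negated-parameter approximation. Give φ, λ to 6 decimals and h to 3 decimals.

φ=40.856821°, λ=-42.275846°, h=679.974 m

start: X=3575545.1228, Y=-3249689.7880, Z=4150263.9062 m
→ Helmert⁻¹: X=3574914.3147, Y=-3250167.9222, Z=4150854.8223
→ geod (Bowring, a=6378137.000): φ=40.85682100°, λ=-42.27584600°, h=679.9740 m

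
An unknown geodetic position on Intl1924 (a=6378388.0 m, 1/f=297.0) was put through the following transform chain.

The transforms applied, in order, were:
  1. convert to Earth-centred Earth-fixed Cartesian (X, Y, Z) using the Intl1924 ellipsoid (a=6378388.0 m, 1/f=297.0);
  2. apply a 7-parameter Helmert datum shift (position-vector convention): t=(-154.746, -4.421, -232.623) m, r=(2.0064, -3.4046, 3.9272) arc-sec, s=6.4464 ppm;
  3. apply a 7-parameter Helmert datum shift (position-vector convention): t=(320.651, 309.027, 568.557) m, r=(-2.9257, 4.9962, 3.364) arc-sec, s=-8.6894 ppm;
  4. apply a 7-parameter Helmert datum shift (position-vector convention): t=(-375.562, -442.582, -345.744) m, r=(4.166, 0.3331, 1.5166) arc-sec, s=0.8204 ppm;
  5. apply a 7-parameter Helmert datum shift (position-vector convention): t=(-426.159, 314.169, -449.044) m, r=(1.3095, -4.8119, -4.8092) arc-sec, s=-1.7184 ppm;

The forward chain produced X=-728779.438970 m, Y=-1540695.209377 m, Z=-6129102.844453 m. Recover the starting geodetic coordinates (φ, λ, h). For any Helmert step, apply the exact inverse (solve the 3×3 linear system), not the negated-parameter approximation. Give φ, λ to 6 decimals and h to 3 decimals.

φ=-74.557768°, λ=-115.294997°, h=2764.773 m

start: X=-728779.4390, Y=-1540695.2094, Z=-6129102.8445 m
→ Helmert⁻¹: X=-728461.5740, Y=-1541067.9195, Z=-6128637.5542
→ Helmert⁻¹: X=-728086.8467, Y=-1540742.4947, Z=-6128256.8394
→ Helmert⁻¹: X=-728290.5027, Y=-1540966.1010, Z=-6128918.1509
→ Helmert⁻¹: X=-728261.5617, Y=-1540997.4956, Z=-6128619.0098
→ geod (Bowring, a=6378388.000): φ=-74.55776800°, λ=-115.29499700°, h=2764.7730 m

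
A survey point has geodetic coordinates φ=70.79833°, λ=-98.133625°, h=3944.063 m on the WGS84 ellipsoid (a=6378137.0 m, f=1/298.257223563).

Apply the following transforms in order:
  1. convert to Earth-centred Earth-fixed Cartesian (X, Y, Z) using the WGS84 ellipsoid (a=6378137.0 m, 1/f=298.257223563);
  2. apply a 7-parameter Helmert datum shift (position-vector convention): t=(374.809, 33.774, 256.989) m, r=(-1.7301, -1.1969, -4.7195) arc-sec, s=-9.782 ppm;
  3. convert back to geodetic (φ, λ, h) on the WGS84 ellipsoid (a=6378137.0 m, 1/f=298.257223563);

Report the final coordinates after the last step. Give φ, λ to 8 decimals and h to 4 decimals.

φ=70.80024590°, λ=-98.12610036°, h=4096.1838 m

start: φ=70.798330°, λ=-98.133625°, h=3944.063 m
→ ECEF (a=6378137.000, f=1/298.257223563): X=-297865.2664, Y=-2084141.5944, Z=6004643.3858
→ Helmert 7p (PV): X=-297570.0730, Y=-2084030.2530, Z=6004857.3901
→ geod (Bowring, a=6378137.000): φ=70.80024590°, λ=-98.12610036°, h=4096.1838 m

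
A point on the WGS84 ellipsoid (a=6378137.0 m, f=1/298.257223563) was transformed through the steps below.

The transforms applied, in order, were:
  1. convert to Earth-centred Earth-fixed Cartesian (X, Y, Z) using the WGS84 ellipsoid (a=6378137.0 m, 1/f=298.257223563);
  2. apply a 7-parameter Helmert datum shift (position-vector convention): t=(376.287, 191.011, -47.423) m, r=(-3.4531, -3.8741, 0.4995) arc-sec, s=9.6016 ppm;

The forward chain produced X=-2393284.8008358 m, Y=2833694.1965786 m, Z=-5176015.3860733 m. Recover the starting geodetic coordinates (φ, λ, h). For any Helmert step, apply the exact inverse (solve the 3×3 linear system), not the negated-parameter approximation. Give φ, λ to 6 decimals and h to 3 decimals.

start: X=-2393284.8008, Y=2833694.1966, Z=-5176015.3861 m
→ Helmert⁻¹: X=-2393728.4564, Y=2833568.4255, Z=-5175825.8695
→ geod (Bowring, a=6378137.000): φ=-54.55417500°, λ=130.19029600°, h=3763.8020 m

φ=-54.554175°, λ=130.190296°, h=3763.802 m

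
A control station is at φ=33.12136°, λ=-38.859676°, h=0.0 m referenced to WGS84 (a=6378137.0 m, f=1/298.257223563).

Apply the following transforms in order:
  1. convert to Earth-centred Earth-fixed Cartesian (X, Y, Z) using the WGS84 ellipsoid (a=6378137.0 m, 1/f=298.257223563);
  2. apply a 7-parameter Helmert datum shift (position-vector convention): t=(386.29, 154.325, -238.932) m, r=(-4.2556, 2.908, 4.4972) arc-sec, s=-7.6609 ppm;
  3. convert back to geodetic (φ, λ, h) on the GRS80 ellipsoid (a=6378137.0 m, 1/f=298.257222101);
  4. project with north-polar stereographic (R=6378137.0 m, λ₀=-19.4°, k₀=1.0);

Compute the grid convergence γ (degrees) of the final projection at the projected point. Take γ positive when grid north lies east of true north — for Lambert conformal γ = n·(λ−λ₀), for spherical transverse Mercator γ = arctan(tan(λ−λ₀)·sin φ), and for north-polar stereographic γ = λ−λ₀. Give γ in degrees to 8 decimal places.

start: φ=33.121360°, λ=-38.859676°, h=0.000 m
→ ECEF (a=6378137.000, f=1/298.257223563): X=4163731.1987, Y=-3354871.9833, Z=3465238.9523
→ Helmert 7p (PV): X=4164207.5905, Y=-3354529.6823, Z=3464983.9883
→ geod (Bowring, a=6378137.000): φ=33.11866494°, λ=-38.85361735°, h=-8.4688 m
→ into stereo (λ₀=-19.4°): φ=33.11866494°, λ−λ₀=-19.45361735°
convergence γ = -19.45361735°

-19.45361735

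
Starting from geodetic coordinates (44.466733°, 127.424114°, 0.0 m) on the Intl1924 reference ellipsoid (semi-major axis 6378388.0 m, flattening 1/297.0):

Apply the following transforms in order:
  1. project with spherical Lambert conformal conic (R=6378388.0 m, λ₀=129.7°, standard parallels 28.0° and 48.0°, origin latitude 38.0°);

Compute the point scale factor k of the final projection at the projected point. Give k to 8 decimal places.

0.99081632

start: φ=44.466733°, λ=127.424114°, h=0.000 m
→ into lcc (λ₀=129.7°): φ=44.46673300°, λ−λ₀=-2.27588600°
scale k = 0.99081632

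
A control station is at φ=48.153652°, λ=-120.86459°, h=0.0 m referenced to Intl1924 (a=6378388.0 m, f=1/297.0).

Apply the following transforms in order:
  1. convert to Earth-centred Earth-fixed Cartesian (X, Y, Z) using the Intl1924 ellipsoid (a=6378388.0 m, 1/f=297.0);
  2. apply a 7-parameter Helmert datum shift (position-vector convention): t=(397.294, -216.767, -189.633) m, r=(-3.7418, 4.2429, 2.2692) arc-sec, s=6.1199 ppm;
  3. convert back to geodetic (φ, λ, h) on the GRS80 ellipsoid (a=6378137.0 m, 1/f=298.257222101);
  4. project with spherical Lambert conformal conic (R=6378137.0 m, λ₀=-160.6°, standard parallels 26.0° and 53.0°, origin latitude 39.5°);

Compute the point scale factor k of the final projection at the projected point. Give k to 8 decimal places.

start: φ=48.153652°, λ=-120.864590°, h=0.000 m
→ ECEF (a=6378388.000, f=1/297.0): X=-2187071.6227, Y=-3659460.9490, Z=4728379.9417
→ Helmert 7p (PV): X=-2186550.1898, Y=-3659638.3956, Z=4728330.6204
→ geod (Bowring, a=6378137.000): φ=48.15331050°, λ=-120.85735096°, h=86.8112 m
→ into lcc (λ₀=-160.6°): φ=48.15331050°, λ−λ₀=39.74264904°
scale k = 0.98274033

0.98274033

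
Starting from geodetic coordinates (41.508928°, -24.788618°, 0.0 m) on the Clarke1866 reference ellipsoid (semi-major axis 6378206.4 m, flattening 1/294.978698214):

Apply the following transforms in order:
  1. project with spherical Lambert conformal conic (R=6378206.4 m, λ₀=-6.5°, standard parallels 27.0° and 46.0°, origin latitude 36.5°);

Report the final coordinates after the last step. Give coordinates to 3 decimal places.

E=-1499945.459 m, N=694060.734 m

start: φ=41.508928°, λ=-24.788618°, h=0.000 m
→ lcc (R=6378206.4, λ₀=-6.5°): E=-1499945.4589, N=694060.7339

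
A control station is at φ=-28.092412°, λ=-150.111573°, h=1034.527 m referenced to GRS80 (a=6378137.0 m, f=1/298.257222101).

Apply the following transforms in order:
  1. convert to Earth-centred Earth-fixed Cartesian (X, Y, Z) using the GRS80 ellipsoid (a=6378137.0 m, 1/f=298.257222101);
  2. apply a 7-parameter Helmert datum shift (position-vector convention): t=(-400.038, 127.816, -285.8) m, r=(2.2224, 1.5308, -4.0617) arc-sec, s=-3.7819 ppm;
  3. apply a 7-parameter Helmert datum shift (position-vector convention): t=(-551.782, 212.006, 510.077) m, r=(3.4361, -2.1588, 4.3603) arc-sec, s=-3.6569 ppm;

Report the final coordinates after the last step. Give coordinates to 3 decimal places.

start: φ=-28.092412°, λ=-150.111573°, h=1034.527 m
→ ECEF (a=6378137.000, f=1/298.257222101): X=-4882771.1044, Y=-2806405.7005, Z=-2986030.9183
→ Helmert 7p (PV): X=-4883230.0998, Y=-2806138.9485, Z=-2986299.4255
→ Helmert 7p (PV): X=-4883673.4496, Y=-2805970.1609, Z=-2985876.2828

X=-4883673.450 m, Y=-2805970.161 m, Z=-2985876.283 m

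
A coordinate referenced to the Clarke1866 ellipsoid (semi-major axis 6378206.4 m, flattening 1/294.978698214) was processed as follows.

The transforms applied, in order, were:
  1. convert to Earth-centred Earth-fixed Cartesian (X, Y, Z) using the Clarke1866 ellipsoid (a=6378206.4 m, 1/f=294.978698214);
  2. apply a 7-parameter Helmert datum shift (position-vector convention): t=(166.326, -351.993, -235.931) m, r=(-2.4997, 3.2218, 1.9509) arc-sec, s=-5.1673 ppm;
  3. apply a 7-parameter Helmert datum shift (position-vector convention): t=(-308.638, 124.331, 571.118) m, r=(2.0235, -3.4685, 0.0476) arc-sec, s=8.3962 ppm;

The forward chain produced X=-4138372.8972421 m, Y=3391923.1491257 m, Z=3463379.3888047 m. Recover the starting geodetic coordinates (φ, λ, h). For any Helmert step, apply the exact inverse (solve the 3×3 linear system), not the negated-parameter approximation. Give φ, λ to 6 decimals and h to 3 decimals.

start: X=-4138372.8972, Y=3391923.1491, Z=3463379.3888 m
→ Helmert⁻¹: X=-4137970.5029, Y=3391805.2660, Z=3462815.5054
→ Helmert⁻¹: X=-4138180.2199, Y=3392171.9590, Z=3463045.8033
→ geod (Bowring, a=6378206.400): φ=33.08855700°, λ=140.65765200°, h=1899.8260 m

φ=33.088557°, λ=140.657652°, h=1899.826 m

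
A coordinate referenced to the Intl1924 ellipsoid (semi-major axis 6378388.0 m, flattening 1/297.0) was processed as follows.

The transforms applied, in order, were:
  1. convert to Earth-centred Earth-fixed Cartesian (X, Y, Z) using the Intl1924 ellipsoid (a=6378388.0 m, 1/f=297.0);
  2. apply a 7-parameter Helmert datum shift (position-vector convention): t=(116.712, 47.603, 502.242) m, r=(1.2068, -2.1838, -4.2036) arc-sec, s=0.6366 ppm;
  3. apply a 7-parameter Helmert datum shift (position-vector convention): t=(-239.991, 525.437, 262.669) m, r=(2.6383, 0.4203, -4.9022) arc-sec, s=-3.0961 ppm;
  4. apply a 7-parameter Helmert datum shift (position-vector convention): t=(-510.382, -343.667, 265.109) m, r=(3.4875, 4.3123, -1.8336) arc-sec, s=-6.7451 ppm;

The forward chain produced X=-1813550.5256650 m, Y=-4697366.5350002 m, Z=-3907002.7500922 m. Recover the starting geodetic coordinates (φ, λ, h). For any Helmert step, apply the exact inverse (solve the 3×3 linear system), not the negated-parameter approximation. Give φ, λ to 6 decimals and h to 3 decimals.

start: X=-1813550.5257, Y=-4697366.5350, Z=-3907002.7501 m
→ Helmert⁻¹: X=-1812928.9300, Y=-4697136.7296, Z=-3907252.6978
→ Helmert⁻¹: X=-1812574.9395, Y=-4697769.7695, Z=-3907471.0699
→ Helmert⁻¹: X=-1812636.1312, Y=-4697874.1869, Z=-3907924.1471
→ geod (Bowring, a=6378388.000): φ=-38.00169700°, λ=-111.09869800°, h=3684.1830 m

φ=-38.001697°, λ=-111.098698°, h=3684.183 m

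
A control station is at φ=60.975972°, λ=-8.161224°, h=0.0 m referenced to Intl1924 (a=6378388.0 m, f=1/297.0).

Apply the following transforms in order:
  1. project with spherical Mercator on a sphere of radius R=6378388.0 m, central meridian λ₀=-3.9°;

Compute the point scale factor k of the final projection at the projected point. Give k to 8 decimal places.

2.06110617

start: φ=60.975972°, λ=-8.161224°, h=0.000 m
→ into merc (λ₀=-3.9°): φ=60.97597200°, λ−λ₀=-4.26122400°
scale k = 2.06110617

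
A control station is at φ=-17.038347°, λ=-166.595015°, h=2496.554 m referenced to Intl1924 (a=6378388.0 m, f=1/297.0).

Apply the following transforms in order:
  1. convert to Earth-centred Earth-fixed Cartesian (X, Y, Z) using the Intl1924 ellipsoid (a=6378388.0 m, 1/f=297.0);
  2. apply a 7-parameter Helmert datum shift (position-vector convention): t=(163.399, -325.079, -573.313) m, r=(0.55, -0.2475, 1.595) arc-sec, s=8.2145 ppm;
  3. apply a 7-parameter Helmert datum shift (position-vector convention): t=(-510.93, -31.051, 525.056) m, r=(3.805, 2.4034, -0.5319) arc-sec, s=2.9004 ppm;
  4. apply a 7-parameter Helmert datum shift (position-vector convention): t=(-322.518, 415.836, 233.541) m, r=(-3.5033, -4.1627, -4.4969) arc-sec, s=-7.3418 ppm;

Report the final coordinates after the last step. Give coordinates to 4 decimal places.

start: φ=-17.038347°, λ=-166.595015°, h=2496.554 m
→ ECEF (a=6378388.000, f=1/297.0): X=-5936320.5078, Y=-1414776.8422, Z=-1857645.3619
→ Helmert 7p (PV): X=-5936192.7034, Y=-1415154.4941, Z=-1858244.8301
→ Helmert 7p (PV): X=-5936746.1524, Y=-1415140.0623, Z=-1857682.1006
→ Helmert 7p (PV): X=-5937018.4458, Y=-1414615.9587, Z=-1857530.6963

X=-5937018.4458 m, Y=-1414615.9587 m, Z=-1857530.6963 m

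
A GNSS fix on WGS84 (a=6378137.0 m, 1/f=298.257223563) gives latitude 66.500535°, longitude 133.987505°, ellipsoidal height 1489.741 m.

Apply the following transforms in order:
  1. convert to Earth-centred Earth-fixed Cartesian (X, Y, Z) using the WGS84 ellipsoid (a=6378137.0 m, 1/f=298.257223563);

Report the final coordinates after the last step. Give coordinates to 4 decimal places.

start: φ=66.500535°, λ=133.987505°, h=1489.741 m
→ ECEF (a=6378137.000, f=1/298.257223563): X=-1771676.8567, Y=1835425.9459, Z=5827792.8184

X=-1771676.8567 m, Y=1835425.9459 m, Z=5827792.8184 m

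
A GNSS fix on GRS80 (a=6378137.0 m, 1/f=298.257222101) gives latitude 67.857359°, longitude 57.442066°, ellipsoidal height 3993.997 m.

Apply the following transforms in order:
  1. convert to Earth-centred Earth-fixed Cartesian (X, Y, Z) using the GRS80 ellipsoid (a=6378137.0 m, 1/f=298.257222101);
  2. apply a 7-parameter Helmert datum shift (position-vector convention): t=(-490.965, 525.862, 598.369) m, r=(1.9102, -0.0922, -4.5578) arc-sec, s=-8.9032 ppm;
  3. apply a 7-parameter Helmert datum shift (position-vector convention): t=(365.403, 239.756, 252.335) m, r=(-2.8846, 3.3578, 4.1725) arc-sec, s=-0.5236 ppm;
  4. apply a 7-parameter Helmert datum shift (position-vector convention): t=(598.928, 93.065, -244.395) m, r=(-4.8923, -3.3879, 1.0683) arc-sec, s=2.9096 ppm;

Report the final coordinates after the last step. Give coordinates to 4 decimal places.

start: φ=67.857359°, λ=57.442066°, h=3993.997 m
→ ECEF (a=6378137.000, f=1/298.257222101): X=1298262.9553, Y=2033324.6776, Z=5888814.3100
→ Helmert 7p (PV): X=1297802.7290, Y=2033749.2139, Z=5889379.6603
→ Helmert 7p (PV): X=1298222.1856, Y=2034096.5207, Z=5889579.3428
→ Helmert 7p (PV): X=1298717.6192, Y=2034341.9206, Z=5889325.1616

X=1298717.6192 m, Y=2034341.9206 m, Z=5889325.1616 m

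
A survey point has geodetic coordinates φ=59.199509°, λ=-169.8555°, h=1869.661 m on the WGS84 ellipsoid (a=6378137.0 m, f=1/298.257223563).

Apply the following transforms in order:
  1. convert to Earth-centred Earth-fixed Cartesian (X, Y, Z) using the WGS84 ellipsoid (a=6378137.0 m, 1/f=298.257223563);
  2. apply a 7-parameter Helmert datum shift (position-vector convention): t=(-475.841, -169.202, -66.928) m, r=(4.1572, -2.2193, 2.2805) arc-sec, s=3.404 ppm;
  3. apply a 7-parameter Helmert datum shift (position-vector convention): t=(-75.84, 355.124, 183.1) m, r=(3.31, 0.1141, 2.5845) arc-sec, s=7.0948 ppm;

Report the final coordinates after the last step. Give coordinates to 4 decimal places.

start: φ=59.199509°, λ=-169.855500°, h=1869.661 m
→ ECEF (a=6378137.000, f=1/298.257223563): X=-3223780.4958, Y=-576826.3888, Z=5456955.5228
→ Helmert 7p (PV): X=-3224319.6472, Y=-577143.1807, Z=5456860.8582
→ Helmert 7p (PV): X=-3224408.1128, Y=-576920.1211, Z=5457075.1955

X=-3224408.1128 m, Y=-576920.1211 m, Z=5457075.1955 m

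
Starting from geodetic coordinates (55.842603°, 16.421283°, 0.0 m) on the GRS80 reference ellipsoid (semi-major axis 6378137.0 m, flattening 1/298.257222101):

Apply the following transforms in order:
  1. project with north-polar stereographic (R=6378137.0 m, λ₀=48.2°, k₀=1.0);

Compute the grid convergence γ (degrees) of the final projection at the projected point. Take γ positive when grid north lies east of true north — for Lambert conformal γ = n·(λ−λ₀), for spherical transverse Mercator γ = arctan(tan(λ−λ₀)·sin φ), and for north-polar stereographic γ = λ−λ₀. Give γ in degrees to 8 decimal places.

-31.77871700

start: φ=55.842603°, λ=16.421283°, h=0.000 m
→ into stereo (λ₀=48.2°): φ=55.84260300°, λ−λ₀=-31.77871700°
convergence γ = -31.77871700°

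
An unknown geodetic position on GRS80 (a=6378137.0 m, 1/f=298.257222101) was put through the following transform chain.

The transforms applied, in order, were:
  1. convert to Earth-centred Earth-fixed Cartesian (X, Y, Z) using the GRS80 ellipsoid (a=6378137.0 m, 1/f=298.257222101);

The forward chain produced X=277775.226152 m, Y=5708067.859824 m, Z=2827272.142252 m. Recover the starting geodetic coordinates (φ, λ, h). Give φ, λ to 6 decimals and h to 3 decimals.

start: X=277775.2262, Y=5708067.8598, Z=2827272.1423 m
→ geod (Bowring, a=6378137.000): φ=26.47602600°, λ=87.21397800°, h=2029.1610 m

φ=26.476026°, λ=87.213978°, h=2029.161 m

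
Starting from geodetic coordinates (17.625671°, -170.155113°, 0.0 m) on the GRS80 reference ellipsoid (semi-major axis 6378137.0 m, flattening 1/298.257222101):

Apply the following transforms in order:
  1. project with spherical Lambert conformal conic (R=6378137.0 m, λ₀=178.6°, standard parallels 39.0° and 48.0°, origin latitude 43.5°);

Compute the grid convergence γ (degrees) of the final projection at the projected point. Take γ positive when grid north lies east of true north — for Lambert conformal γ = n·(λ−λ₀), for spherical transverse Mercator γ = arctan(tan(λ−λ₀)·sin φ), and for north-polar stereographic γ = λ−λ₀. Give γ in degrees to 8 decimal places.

7.74845803

start: φ=17.625671°, λ=-170.155113°, h=0.000 m
→ into lcc (λ₀=178.6°): φ=17.62567100°, λ−λ₀=11.24488700°
convergence γ = 7.74845803°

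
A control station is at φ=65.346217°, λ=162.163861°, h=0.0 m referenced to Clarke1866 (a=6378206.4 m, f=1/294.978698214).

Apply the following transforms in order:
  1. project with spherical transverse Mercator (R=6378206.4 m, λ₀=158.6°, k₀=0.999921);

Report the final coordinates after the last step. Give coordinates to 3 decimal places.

start: φ=65.346217°, λ=162.163861°, h=0.000 m
→ tm (R=6378206.4, λ₀=158.6°): E=165407.5596, N=7278489.4499

E=165407.560 m, N=7278489.450 m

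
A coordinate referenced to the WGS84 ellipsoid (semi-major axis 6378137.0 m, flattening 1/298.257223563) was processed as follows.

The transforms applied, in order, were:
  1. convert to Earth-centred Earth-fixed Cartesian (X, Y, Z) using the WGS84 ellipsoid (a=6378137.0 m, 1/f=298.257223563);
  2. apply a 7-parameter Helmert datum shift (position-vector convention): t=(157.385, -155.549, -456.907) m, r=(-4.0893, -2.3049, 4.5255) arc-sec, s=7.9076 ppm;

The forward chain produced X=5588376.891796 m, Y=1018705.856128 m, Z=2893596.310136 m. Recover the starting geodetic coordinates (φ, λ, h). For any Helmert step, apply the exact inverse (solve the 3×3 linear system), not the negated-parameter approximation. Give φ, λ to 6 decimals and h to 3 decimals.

φ=27.153711°, λ=10.330962°, h=1330.816 m

start: X=5588376.8918, Y=1018705.8561, Z=2893596.3101 m
→ Helmert⁻¹: X=5588230.0065, Y=1018673.3666, Z=2893988.0825
→ geod (Bowring, a=6378137.000): φ=27.15371100°, λ=10.33096200°, h=1330.8160 m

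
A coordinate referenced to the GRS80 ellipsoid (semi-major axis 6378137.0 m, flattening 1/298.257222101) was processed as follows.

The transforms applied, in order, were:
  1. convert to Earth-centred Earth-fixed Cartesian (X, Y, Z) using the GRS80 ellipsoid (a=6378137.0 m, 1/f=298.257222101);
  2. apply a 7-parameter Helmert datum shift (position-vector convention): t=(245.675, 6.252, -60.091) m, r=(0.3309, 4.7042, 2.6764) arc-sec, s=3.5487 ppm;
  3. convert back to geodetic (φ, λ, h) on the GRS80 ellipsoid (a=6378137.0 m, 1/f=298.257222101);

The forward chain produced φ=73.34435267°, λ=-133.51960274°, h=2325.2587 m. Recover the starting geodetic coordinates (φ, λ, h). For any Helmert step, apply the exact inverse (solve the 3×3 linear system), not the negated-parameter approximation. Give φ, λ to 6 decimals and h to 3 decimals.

start: φ=73.344353°, λ=-133.519603°, h=2325.259 m
→ ECEF (a=6378137.000, f=1/298.257222101): X=-1263175.5131, Y=-1330197.4979, Z=6090595.0838
→ Helmert⁻¹: X=-1263572.8704, Y=-1330172.8630, Z=6090606.8771
→ geod (Bowring, a=6378137.000): φ=73.34218800°, λ=-133.52913100°, h=2409.8740 m

φ=73.342188°, λ=-133.529131°, h=2409.874 m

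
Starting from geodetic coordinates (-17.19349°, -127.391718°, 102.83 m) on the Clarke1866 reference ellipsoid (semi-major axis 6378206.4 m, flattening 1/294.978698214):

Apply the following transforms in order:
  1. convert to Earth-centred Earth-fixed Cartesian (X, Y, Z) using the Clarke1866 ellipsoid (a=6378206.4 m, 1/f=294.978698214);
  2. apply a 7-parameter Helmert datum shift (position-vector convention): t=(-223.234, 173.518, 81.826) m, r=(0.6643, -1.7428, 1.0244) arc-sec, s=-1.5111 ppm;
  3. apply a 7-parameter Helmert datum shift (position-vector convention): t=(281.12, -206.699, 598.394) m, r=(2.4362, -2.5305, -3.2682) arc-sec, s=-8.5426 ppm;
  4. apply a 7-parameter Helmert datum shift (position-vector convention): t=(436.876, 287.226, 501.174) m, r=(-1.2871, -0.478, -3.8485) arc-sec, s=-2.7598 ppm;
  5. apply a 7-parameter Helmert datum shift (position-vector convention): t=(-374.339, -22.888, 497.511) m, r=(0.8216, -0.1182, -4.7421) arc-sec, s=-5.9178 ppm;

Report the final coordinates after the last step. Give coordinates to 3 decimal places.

X=-3701323.385 m, Y=-4842013.732 m, Z=-1871652.758 m

start: φ=-17.193490°, λ=-127.391718°, h=102.830 m
→ ECEF (a=6378206.400, f=1/294.978698214): X=-3701303.0098, Y=-4842553.9279, Z=-1873217.5017
→ Helmert 7p (PV): X=-3701480.7732, Y=-4842385.4417, Z=-1873179.7146
→ Helmert 7p (PV): X=-3701221.7780, Y=-4842470.0018, Z=-1872667.9220
→ Helmert 7p (PV): X=-3700860.6984, Y=-4842112.0397, Z=-1872139.9399
→ Helmert 7p (PV): X=-3701323.3849, Y=-4842013.7323, Z=-1871652.7578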